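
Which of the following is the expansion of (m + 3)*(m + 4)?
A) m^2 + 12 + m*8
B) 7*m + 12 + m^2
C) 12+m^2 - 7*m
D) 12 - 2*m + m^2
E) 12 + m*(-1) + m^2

Expanding (m + 3)*(m + 4):
= 7*m + 12 + m^2
B) 7*m + 12 + m^2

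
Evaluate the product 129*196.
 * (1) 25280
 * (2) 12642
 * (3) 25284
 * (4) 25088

129 * 196 = 25284
3) 25284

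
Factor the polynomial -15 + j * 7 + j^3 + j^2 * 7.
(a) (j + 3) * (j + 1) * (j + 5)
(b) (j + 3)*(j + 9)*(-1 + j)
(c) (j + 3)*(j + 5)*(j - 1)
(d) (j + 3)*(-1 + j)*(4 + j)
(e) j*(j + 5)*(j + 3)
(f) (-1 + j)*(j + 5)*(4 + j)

We need to factor -15 + j * 7 + j^3 + j^2 * 7.
The factored form is (j + 3)*(j + 5)*(j - 1).
c) (j + 3)*(j + 5)*(j - 1)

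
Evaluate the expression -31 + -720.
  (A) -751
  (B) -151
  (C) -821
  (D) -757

-31 + -720 = -751
A) -751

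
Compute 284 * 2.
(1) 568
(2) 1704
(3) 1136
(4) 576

284 * 2 = 568
1) 568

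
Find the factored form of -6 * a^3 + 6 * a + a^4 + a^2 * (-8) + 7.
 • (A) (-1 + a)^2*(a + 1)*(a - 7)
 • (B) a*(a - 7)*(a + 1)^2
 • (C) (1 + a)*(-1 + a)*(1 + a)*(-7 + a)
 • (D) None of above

We need to factor -6 * a^3 + 6 * a + a^4 + a^2 * (-8) + 7.
The factored form is (1 + a)*(-1 + a)*(1 + a)*(-7 + a).
C) (1 + a)*(-1 + a)*(1 + a)*(-7 + a)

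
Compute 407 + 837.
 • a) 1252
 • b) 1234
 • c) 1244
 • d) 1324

407 + 837 = 1244
c) 1244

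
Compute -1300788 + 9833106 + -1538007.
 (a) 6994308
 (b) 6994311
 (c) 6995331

First: -1300788 + 9833106 = 8532318
Then: 8532318 + -1538007 = 6994311
b) 6994311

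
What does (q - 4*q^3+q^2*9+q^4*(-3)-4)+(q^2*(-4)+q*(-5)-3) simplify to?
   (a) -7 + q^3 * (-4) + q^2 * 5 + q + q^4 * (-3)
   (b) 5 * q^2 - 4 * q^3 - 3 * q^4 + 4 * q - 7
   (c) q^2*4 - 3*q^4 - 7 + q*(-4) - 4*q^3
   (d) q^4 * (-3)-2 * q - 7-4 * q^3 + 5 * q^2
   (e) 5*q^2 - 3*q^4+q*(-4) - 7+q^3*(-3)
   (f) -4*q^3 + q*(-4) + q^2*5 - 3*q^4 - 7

Adding the polynomials and combining like terms:
(q - 4*q^3 + q^2*9 + q^4*(-3) - 4) + (q^2*(-4) + q*(-5) - 3)
= -4*q^3 + q*(-4) + q^2*5 - 3*q^4 - 7
f) -4*q^3 + q*(-4) + q^2*5 - 3*q^4 - 7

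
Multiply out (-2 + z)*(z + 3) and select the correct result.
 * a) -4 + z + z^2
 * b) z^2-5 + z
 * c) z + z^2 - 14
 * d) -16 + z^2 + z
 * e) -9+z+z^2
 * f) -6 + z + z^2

Expanding (-2 + z)*(z + 3):
= -6 + z + z^2
f) -6 + z + z^2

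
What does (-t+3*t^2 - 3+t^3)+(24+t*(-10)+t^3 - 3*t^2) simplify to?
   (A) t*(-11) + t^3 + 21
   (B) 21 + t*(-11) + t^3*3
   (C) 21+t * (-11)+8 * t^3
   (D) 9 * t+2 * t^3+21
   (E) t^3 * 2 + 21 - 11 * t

Adding the polynomials and combining like terms:
(-t + 3*t^2 - 3 + t^3) + (24 + t*(-10) + t^3 - 3*t^2)
= t^3 * 2 + 21 - 11 * t
E) t^3 * 2 + 21 - 11 * t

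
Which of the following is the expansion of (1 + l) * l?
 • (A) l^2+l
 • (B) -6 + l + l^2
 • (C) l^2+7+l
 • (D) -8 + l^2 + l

Expanding (1 + l) * l:
= l^2+l
A) l^2+l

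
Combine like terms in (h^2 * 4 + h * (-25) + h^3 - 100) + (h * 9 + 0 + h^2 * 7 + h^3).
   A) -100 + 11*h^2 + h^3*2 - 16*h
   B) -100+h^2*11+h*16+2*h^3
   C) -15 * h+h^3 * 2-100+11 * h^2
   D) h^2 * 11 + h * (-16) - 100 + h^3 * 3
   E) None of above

Adding the polynomials and combining like terms:
(h^2*4 + h*(-25) + h^3 - 100) + (h*9 + 0 + h^2*7 + h^3)
= -100 + 11*h^2 + h^3*2 - 16*h
A) -100 + 11*h^2 + h^3*2 - 16*h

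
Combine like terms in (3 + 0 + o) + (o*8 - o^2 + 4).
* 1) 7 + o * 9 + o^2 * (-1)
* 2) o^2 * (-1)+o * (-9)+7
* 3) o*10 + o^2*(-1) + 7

Adding the polynomials and combining like terms:
(3 + 0 + o) + (o*8 - o^2 + 4)
= 7 + o * 9 + o^2 * (-1)
1) 7 + o * 9 + o^2 * (-1)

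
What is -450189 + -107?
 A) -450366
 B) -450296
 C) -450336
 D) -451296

-450189 + -107 = -450296
B) -450296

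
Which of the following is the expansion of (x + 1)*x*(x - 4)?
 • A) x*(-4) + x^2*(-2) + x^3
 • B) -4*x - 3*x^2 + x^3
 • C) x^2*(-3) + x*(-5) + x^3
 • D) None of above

Expanding (x + 1)*x*(x - 4):
= -4*x - 3*x^2 + x^3
B) -4*x - 3*x^2 + x^3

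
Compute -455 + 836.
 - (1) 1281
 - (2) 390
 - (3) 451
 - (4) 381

-455 + 836 = 381
4) 381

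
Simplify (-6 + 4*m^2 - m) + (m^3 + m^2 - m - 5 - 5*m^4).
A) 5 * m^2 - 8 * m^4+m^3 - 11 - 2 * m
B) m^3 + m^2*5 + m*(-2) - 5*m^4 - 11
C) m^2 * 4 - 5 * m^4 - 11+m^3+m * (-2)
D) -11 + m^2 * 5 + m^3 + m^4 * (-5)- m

Adding the polynomials and combining like terms:
(-6 + 4*m^2 - m) + (m^3 + m^2 - m - 5 - 5*m^4)
= m^3 + m^2*5 + m*(-2) - 5*m^4 - 11
B) m^3 + m^2*5 + m*(-2) - 5*m^4 - 11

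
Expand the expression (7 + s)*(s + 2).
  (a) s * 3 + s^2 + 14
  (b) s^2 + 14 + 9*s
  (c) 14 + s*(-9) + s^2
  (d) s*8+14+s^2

Expanding (7 + s)*(s + 2):
= s^2 + 14 + 9*s
b) s^2 + 14 + 9*s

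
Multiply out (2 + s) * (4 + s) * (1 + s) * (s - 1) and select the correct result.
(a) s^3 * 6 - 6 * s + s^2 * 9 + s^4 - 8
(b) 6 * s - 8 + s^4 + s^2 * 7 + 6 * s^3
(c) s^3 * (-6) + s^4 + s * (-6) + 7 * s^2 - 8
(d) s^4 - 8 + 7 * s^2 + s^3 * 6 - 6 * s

Expanding (2 + s) * (4 + s) * (1 + s) * (s - 1):
= s^4 - 8 + 7 * s^2 + s^3 * 6 - 6 * s
d) s^4 - 8 + 7 * s^2 + s^3 * 6 - 6 * s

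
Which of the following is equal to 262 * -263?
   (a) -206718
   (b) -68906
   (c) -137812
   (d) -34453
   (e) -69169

262 * -263 = -68906
b) -68906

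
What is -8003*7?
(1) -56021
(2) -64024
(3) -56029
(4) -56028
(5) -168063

-8003 * 7 = -56021
1) -56021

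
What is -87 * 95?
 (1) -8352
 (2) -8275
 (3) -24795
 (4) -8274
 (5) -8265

-87 * 95 = -8265
5) -8265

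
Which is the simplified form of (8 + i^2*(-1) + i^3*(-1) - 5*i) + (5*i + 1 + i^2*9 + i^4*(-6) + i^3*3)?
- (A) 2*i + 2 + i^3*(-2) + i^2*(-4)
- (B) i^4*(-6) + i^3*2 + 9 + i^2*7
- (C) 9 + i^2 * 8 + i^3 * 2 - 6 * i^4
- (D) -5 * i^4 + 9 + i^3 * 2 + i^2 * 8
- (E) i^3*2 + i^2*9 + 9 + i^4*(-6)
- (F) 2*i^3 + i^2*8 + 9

Adding the polynomials and combining like terms:
(8 + i^2*(-1) + i^3*(-1) - 5*i) + (5*i + 1 + i^2*9 + i^4*(-6) + i^3*3)
= 9 + i^2 * 8 + i^3 * 2 - 6 * i^4
C) 9 + i^2 * 8 + i^3 * 2 - 6 * i^4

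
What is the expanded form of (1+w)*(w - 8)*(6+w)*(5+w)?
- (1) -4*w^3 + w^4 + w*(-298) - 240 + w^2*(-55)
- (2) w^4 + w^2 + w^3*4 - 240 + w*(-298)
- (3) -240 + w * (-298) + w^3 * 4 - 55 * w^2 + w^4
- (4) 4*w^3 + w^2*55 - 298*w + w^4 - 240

Expanding (1+w)*(w - 8)*(6+w)*(5+w):
= -240 + w * (-298) + w^3 * 4 - 55 * w^2 + w^4
3) -240 + w * (-298) + w^3 * 4 - 55 * w^2 + w^4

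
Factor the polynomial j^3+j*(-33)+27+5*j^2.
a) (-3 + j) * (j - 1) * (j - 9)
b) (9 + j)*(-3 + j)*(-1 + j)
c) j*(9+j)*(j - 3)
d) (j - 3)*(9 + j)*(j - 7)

We need to factor j^3+j*(-33)+27+5*j^2.
The factored form is (9 + j)*(-3 + j)*(-1 + j).
b) (9 + j)*(-3 + j)*(-1 + j)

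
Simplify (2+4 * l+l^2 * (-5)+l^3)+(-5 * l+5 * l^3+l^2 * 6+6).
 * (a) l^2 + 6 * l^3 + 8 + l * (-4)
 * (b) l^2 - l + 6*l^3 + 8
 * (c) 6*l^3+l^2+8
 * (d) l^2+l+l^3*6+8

Adding the polynomials and combining like terms:
(2 + 4*l + l^2*(-5) + l^3) + (-5*l + 5*l^3 + l^2*6 + 6)
= l^2 - l + 6*l^3 + 8
b) l^2 - l + 6*l^3 + 8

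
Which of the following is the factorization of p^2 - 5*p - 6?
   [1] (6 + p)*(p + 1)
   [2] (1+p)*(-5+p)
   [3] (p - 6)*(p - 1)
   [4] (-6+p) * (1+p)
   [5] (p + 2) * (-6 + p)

We need to factor p^2 - 5*p - 6.
The factored form is (-6+p) * (1+p).
4) (-6+p) * (1+p)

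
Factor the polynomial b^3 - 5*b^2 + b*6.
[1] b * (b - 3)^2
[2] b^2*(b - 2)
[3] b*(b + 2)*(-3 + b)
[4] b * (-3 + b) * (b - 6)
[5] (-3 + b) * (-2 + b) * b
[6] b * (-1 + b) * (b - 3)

We need to factor b^3 - 5*b^2 + b*6.
The factored form is (-3 + b) * (-2 + b) * b.
5) (-3 + b) * (-2 + b) * b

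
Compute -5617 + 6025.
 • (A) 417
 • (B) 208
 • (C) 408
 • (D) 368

-5617 + 6025 = 408
C) 408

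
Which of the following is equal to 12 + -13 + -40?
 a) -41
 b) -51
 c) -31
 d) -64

First: 12 + -13 = -1
Then: -1 + -40 = -41
a) -41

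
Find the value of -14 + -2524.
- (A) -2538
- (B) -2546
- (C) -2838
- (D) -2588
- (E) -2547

-14 + -2524 = -2538
A) -2538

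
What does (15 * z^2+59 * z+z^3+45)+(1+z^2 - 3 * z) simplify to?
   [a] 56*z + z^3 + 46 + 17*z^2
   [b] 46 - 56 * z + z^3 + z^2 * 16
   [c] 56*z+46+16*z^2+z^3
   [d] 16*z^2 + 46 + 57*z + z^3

Adding the polynomials and combining like terms:
(15*z^2 + 59*z + z^3 + 45) + (1 + z^2 - 3*z)
= 56*z+46+16*z^2+z^3
c) 56*z+46+16*z^2+z^3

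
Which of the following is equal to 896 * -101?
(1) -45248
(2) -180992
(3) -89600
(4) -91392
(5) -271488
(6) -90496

896 * -101 = -90496
6) -90496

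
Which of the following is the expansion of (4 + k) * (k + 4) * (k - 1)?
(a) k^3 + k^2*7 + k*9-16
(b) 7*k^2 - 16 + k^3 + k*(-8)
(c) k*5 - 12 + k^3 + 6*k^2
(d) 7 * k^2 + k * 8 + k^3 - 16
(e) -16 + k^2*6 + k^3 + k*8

Expanding (4 + k) * (k + 4) * (k - 1):
= 7 * k^2 + k * 8 + k^3 - 16
d) 7 * k^2 + k * 8 + k^3 - 16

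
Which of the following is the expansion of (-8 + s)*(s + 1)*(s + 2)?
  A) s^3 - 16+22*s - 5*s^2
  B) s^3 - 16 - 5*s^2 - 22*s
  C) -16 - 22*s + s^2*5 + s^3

Expanding (-8 + s)*(s + 1)*(s + 2):
= s^3 - 16 - 5*s^2 - 22*s
B) s^3 - 16 - 5*s^2 - 22*s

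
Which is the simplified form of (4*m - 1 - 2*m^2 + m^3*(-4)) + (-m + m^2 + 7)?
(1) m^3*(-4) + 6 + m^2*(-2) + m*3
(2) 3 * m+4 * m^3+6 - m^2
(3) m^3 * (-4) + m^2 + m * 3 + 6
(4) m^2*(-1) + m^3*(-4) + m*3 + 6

Adding the polynomials and combining like terms:
(4*m - 1 - 2*m^2 + m^3*(-4)) + (-m + m^2 + 7)
= m^2*(-1) + m^3*(-4) + m*3 + 6
4) m^2*(-1) + m^3*(-4) + m*3 + 6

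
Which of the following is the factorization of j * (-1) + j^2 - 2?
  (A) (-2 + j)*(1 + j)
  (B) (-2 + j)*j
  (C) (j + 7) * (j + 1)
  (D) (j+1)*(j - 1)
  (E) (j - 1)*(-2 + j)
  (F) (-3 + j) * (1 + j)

We need to factor j * (-1) + j^2 - 2.
The factored form is (-2 + j)*(1 + j).
A) (-2 + j)*(1 + j)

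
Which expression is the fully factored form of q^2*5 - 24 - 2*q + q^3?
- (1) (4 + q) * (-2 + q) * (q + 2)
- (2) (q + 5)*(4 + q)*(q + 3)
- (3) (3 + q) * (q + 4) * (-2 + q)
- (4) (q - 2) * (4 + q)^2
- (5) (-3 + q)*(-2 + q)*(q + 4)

We need to factor q^2*5 - 24 - 2*q + q^3.
The factored form is (3 + q) * (q + 4) * (-2 + q).
3) (3 + q) * (q + 4) * (-2 + q)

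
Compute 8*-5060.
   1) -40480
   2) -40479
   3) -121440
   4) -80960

8 * -5060 = -40480
1) -40480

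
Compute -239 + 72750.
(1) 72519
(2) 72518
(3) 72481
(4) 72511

-239 + 72750 = 72511
4) 72511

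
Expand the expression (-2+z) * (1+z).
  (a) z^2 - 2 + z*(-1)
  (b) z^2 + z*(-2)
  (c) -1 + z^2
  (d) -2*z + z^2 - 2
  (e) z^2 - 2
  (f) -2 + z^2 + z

Expanding (-2+z) * (1+z):
= z^2 - 2 + z*(-1)
a) z^2 - 2 + z*(-1)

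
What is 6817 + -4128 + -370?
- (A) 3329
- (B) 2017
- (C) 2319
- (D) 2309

First: 6817 + -4128 = 2689
Then: 2689 + -370 = 2319
C) 2319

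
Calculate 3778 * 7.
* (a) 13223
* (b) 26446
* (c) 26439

3778 * 7 = 26446
b) 26446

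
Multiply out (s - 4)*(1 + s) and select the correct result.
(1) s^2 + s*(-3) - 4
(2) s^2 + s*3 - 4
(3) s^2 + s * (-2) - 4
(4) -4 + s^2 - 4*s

Expanding (s - 4)*(1 + s):
= s^2 + s*(-3) - 4
1) s^2 + s*(-3) - 4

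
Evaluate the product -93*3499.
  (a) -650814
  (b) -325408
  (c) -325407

-93 * 3499 = -325407
c) -325407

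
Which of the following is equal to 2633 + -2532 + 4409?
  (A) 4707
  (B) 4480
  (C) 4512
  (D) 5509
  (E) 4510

First: 2633 + -2532 = 101
Then: 101 + 4409 = 4510
E) 4510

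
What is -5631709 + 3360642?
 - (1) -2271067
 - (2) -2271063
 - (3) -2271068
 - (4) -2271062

-5631709 + 3360642 = -2271067
1) -2271067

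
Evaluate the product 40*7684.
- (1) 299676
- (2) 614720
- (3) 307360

40 * 7684 = 307360
3) 307360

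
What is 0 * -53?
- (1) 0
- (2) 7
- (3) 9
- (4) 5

0 * -53 = 0
1) 0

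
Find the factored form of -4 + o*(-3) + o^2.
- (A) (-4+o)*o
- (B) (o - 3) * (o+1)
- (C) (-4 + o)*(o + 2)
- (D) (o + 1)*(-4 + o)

We need to factor -4 + o*(-3) + o^2.
The factored form is (o + 1)*(-4 + o).
D) (o + 1)*(-4 + o)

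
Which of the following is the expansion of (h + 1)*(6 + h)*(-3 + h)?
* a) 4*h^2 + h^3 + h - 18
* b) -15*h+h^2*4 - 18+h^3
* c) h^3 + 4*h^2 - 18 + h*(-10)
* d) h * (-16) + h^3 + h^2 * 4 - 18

Expanding (h + 1)*(6 + h)*(-3 + h):
= -15*h+h^2*4 - 18+h^3
b) -15*h+h^2*4 - 18+h^3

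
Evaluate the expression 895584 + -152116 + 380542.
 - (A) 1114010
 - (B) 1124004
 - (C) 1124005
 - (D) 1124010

First: 895584 + -152116 = 743468
Then: 743468 + 380542 = 1124010
D) 1124010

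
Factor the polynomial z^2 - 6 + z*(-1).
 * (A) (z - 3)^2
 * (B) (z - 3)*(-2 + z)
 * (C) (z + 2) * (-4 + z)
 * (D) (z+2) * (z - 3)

We need to factor z^2 - 6 + z*(-1).
The factored form is (z+2) * (z - 3).
D) (z+2) * (z - 3)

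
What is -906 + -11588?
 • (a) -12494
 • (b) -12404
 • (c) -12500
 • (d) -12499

-906 + -11588 = -12494
a) -12494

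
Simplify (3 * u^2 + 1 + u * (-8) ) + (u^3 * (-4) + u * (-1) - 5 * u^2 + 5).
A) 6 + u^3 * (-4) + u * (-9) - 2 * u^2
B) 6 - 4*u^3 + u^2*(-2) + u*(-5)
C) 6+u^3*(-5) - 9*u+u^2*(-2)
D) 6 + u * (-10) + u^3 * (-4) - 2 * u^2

Adding the polynomials and combining like terms:
(3*u^2 + 1 + u*(-8)) + (u^3*(-4) + u*(-1) - 5*u^2 + 5)
= 6 + u^3 * (-4) + u * (-9) - 2 * u^2
A) 6 + u^3 * (-4) + u * (-9) - 2 * u^2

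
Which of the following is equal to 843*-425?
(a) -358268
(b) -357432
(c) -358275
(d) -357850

843 * -425 = -358275
c) -358275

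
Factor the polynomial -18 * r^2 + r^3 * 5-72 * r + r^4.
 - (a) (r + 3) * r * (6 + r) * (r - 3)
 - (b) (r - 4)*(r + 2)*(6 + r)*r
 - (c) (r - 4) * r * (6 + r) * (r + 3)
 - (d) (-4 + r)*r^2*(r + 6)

We need to factor -18 * r^2 + r^3 * 5-72 * r + r^4.
The factored form is (r - 4) * r * (6 + r) * (r + 3).
c) (r - 4) * r * (6 + r) * (r + 3)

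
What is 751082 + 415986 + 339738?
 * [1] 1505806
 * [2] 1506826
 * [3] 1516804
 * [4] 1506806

First: 751082 + 415986 = 1167068
Then: 1167068 + 339738 = 1506806
4) 1506806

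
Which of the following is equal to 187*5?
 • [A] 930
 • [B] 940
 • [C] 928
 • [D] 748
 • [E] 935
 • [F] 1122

187 * 5 = 935
E) 935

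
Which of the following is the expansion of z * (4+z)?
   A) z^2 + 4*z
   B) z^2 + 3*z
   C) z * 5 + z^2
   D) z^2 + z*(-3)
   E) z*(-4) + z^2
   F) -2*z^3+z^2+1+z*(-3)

Expanding z * (4+z):
= z^2 + 4*z
A) z^2 + 4*z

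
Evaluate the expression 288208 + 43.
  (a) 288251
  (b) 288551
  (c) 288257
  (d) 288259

288208 + 43 = 288251
a) 288251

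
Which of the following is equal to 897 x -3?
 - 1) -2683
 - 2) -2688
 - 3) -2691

897 * -3 = -2691
3) -2691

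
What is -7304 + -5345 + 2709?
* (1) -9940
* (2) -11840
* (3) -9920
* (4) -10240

First: -7304 + -5345 = -12649
Then: -12649 + 2709 = -9940
1) -9940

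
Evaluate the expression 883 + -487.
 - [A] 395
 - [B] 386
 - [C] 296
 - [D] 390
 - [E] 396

883 + -487 = 396
E) 396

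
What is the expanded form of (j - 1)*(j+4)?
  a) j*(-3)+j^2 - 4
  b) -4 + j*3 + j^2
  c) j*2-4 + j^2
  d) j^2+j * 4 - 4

Expanding (j - 1)*(j+4):
= -4 + j*3 + j^2
b) -4 + j*3 + j^2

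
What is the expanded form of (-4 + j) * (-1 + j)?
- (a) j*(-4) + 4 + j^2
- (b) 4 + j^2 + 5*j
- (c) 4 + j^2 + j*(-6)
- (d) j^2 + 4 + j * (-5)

Expanding (-4 + j) * (-1 + j):
= j^2 + 4 + j * (-5)
d) j^2 + 4 + j * (-5)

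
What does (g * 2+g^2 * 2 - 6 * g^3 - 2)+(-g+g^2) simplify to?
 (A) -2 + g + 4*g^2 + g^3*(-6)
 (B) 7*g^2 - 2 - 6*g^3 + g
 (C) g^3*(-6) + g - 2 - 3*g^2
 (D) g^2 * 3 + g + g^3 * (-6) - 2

Adding the polynomials and combining like terms:
(g*2 + g^2*2 - 6*g^3 - 2) + (-g + g^2)
= g^2 * 3 + g + g^3 * (-6) - 2
D) g^2 * 3 + g + g^3 * (-6) - 2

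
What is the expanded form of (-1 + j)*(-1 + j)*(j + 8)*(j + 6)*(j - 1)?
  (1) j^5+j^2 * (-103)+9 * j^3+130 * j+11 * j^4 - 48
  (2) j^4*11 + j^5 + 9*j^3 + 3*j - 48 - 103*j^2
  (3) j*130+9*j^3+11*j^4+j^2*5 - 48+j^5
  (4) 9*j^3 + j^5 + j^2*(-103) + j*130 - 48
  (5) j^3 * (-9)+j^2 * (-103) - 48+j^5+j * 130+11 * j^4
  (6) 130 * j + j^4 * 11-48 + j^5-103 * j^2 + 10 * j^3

Expanding (-1 + j)*(-1 + j)*(j + 8)*(j + 6)*(j - 1):
= j^5+j^2 * (-103)+9 * j^3+130 * j+11 * j^4 - 48
1) j^5+j^2 * (-103)+9 * j^3+130 * j+11 * j^4 - 48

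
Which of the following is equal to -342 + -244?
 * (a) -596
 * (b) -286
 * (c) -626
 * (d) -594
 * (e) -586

-342 + -244 = -586
e) -586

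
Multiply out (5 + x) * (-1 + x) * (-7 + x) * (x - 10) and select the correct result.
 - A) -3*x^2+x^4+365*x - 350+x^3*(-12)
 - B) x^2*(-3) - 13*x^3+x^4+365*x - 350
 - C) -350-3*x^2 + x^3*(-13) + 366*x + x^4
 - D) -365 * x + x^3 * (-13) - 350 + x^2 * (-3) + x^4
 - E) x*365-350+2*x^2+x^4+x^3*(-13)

Expanding (5 + x) * (-1 + x) * (-7 + x) * (x - 10):
= x^2*(-3) - 13*x^3+x^4+365*x - 350
B) x^2*(-3) - 13*x^3+x^4+365*x - 350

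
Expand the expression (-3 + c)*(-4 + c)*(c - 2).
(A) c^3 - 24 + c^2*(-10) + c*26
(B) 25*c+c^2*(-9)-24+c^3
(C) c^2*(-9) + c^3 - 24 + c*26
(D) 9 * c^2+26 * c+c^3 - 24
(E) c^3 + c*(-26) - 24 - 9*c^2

Expanding (-3 + c)*(-4 + c)*(c - 2):
= c^2*(-9) + c^3 - 24 + c*26
C) c^2*(-9) + c^3 - 24 + c*26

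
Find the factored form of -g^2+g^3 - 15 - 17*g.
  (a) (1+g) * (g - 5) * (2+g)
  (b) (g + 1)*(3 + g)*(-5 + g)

We need to factor -g^2+g^3 - 15 - 17*g.
The factored form is (g + 1)*(3 + g)*(-5 + g).
b) (g + 1)*(3 + g)*(-5 + g)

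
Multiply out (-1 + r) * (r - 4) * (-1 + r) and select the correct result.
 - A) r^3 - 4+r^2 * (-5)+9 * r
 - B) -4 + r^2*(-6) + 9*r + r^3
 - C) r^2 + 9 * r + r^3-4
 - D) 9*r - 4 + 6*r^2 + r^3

Expanding (-1 + r) * (r - 4) * (-1 + r):
= -4 + r^2*(-6) + 9*r + r^3
B) -4 + r^2*(-6) + 9*r + r^3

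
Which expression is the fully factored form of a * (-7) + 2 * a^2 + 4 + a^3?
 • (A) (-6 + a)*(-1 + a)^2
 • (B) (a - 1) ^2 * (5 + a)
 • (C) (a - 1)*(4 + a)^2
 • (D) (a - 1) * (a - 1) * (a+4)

We need to factor a * (-7) + 2 * a^2 + 4 + a^3.
The factored form is (a - 1) * (a - 1) * (a+4).
D) (a - 1) * (a - 1) * (a+4)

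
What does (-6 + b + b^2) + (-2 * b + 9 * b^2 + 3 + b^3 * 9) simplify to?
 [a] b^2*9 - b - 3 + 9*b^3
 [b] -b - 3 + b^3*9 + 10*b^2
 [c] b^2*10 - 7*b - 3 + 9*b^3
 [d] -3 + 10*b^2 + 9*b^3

Adding the polynomials and combining like terms:
(-6 + b + b^2) + (-2*b + 9*b^2 + 3 + b^3*9)
= -b - 3 + b^3*9 + 10*b^2
b) -b - 3 + b^3*9 + 10*b^2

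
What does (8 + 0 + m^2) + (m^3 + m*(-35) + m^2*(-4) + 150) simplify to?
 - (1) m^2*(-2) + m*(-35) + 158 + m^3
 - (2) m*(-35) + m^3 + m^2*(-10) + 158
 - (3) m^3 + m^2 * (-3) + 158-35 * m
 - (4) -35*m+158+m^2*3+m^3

Adding the polynomials and combining like terms:
(8 + 0 + m^2) + (m^3 + m*(-35) + m^2*(-4) + 150)
= m^3 + m^2 * (-3) + 158-35 * m
3) m^3 + m^2 * (-3) + 158-35 * m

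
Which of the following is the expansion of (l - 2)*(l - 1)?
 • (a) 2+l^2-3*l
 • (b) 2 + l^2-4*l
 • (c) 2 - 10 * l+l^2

Expanding (l - 2)*(l - 1):
= 2+l^2-3*l
a) 2+l^2-3*l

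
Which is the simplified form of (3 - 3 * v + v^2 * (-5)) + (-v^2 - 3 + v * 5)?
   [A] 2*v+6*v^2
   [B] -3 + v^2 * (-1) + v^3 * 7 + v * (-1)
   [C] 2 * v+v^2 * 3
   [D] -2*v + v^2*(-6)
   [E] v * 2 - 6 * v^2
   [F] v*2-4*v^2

Adding the polynomials and combining like terms:
(3 - 3*v + v^2*(-5)) + (-v^2 - 3 + v*5)
= v * 2 - 6 * v^2
E) v * 2 - 6 * v^2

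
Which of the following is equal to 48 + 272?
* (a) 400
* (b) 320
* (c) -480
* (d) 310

48 + 272 = 320
b) 320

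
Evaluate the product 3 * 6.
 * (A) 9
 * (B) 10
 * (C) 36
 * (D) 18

3 * 6 = 18
D) 18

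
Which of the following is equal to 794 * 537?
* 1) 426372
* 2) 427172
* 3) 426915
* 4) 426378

794 * 537 = 426378
4) 426378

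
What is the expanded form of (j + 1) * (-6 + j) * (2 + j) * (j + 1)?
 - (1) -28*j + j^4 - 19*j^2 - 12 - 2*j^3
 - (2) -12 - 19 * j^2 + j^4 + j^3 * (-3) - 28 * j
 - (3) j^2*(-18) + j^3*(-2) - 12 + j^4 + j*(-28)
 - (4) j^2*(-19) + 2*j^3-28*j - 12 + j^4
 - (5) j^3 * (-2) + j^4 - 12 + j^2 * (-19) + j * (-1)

Expanding (j + 1) * (-6 + j) * (2 + j) * (j + 1):
= -28*j + j^4 - 19*j^2 - 12 - 2*j^3
1) -28*j + j^4 - 19*j^2 - 12 - 2*j^3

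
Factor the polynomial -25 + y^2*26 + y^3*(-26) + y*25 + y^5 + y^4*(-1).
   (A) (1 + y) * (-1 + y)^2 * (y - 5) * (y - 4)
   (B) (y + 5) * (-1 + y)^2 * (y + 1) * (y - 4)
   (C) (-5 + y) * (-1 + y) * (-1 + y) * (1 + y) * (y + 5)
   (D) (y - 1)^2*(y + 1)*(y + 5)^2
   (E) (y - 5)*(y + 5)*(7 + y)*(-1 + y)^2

We need to factor -25 + y^2*26 + y^3*(-26) + y*25 + y^5 + y^4*(-1).
The factored form is (-5 + y) * (-1 + y) * (-1 + y) * (1 + y) * (y + 5).
C) (-5 + y) * (-1 + y) * (-1 + y) * (1 + y) * (y + 5)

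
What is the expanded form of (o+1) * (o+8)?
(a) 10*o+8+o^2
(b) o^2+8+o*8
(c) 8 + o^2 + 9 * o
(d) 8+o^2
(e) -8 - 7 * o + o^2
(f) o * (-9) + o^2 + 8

Expanding (o+1) * (o+8):
= 8 + o^2 + 9 * o
c) 8 + o^2 + 9 * o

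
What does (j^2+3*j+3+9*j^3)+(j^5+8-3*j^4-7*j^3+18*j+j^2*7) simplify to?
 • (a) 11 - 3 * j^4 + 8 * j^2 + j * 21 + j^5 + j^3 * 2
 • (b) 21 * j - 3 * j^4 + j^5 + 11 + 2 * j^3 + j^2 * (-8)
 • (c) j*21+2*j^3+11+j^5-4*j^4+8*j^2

Adding the polynomials and combining like terms:
(j^2 + 3*j + 3 + 9*j^3) + (j^5 + 8 - 3*j^4 - 7*j^3 + 18*j + j^2*7)
= 11 - 3 * j^4 + 8 * j^2 + j * 21 + j^5 + j^3 * 2
a) 11 - 3 * j^4 + 8 * j^2 + j * 21 + j^5 + j^3 * 2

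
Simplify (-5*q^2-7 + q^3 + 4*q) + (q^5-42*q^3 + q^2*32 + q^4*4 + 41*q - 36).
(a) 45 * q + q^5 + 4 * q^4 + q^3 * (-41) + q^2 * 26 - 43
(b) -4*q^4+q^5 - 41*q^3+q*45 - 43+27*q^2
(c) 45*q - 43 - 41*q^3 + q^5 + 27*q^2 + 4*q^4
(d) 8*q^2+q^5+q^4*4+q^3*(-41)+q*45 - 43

Adding the polynomials and combining like terms:
(-5*q^2 - 7 + q^3 + 4*q) + (q^5 - 42*q^3 + q^2*32 + q^4*4 + 41*q - 36)
= 45*q - 43 - 41*q^3 + q^5 + 27*q^2 + 4*q^4
c) 45*q - 43 - 41*q^3 + q^5 + 27*q^2 + 4*q^4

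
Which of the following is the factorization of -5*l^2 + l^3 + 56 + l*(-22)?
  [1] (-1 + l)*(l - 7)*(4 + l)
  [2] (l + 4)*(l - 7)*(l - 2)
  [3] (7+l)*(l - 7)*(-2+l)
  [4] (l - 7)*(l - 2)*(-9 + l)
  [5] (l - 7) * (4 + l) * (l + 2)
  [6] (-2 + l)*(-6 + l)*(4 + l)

We need to factor -5*l^2 + l^3 + 56 + l*(-22).
The factored form is (l + 4)*(l - 7)*(l - 2).
2) (l + 4)*(l - 7)*(l - 2)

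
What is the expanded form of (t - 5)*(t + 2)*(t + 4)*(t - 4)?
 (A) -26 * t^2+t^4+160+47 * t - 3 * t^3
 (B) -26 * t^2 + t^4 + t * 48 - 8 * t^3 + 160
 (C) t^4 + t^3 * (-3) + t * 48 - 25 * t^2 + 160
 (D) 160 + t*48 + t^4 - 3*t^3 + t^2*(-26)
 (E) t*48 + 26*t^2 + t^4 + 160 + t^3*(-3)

Expanding (t - 5)*(t + 2)*(t + 4)*(t - 4):
= 160 + t*48 + t^4 - 3*t^3 + t^2*(-26)
D) 160 + t*48 + t^4 - 3*t^3 + t^2*(-26)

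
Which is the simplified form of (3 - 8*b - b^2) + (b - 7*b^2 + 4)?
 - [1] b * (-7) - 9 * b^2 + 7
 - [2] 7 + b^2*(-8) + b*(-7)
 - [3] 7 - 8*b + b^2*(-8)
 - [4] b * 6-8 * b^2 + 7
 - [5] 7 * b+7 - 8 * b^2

Adding the polynomials and combining like terms:
(3 - 8*b - b^2) + (b - 7*b^2 + 4)
= 7 + b^2*(-8) + b*(-7)
2) 7 + b^2*(-8) + b*(-7)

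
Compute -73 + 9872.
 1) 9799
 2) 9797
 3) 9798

-73 + 9872 = 9799
1) 9799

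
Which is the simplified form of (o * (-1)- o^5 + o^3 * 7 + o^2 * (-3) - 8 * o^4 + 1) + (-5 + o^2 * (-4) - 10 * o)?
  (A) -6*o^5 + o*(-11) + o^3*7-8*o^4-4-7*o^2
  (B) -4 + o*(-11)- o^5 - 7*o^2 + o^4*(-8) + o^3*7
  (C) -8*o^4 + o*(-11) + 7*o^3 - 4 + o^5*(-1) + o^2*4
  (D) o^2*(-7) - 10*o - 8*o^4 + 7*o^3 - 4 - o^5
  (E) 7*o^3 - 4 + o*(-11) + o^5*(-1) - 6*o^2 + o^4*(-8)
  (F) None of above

Adding the polynomials and combining like terms:
(o*(-1) - o^5 + o^3*7 + o^2*(-3) - 8*o^4 + 1) + (-5 + o^2*(-4) - 10*o)
= -4 + o*(-11)- o^5 - 7*o^2 + o^4*(-8) + o^3*7
B) -4 + o*(-11)- o^5 - 7*o^2 + o^4*(-8) + o^3*7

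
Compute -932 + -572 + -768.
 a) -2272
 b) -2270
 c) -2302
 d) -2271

First: -932 + -572 = -1504
Then: -1504 + -768 = -2272
a) -2272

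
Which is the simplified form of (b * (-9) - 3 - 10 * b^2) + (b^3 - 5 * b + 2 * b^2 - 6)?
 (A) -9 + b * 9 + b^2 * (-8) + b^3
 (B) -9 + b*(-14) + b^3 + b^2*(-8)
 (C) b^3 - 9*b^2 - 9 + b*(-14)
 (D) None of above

Adding the polynomials and combining like terms:
(b*(-9) - 3 - 10*b^2) + (b^3 - 5*b + 2*b^2 - 6)
= -9 + b*(-14) + b^3 + b^2*(-8)
B) -9 + b*(-14) + b^3 + b^2*(-8)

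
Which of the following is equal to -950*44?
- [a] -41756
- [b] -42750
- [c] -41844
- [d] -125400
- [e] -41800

-950 * 44 = -41800
e) -41800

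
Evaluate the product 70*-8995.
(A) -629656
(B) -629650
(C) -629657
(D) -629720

70 * -8995 = -629650
B) -629650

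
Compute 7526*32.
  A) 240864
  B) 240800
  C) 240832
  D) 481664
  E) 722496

7526 * 32 = 240832
C) 240832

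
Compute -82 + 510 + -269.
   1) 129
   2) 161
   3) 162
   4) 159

First: -82 + 510 = 428
Then: 428 + -269 = 159
4) 159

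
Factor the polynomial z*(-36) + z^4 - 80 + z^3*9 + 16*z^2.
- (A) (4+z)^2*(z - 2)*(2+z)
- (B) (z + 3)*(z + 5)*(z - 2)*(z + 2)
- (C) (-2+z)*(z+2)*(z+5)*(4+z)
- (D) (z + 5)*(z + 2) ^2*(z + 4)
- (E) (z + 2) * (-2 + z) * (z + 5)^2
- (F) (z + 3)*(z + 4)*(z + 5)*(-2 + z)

We need to factor z*(-36) + z^4 - 80 + z^3*9 + 16*z^2.
The factored form is (-2+z)*(z+2)*(z+5)*(4+z).
C) (-2+z)*(z+2)*(z+5)*(4+z)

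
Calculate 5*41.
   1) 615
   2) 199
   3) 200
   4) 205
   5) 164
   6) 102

5 * 41 = 205
4) 205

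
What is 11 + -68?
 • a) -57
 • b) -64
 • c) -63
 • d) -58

11 + -68 = -57
a) -57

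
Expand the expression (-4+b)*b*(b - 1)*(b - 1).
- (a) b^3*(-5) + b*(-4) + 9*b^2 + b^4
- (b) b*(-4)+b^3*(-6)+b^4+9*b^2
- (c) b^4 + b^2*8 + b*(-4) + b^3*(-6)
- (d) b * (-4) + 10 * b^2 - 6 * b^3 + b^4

Expanding (-4+b)*b*(b - 1)*(b - 1):
= b*(-4)+b^3*(-6)+b^4+9*b^2
b) b*(-4)+b^3*(-6)+b^4+9*b^2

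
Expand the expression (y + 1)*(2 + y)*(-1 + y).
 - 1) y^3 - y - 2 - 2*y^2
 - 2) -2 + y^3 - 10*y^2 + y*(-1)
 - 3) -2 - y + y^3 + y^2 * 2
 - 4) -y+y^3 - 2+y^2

Expanding (y + 1)*(2 + y)*(-1 + y):
= -2 - y + y^3 + y^2 * 2
3) -2 - y + y^3 + y^2 * 2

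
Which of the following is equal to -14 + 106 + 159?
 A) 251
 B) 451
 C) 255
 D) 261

First: -14 + 106 = 92
Then: 92 + 159 = 251
A) 251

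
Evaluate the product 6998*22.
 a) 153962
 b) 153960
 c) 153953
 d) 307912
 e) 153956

6998 * 22 = 153956
e) 153956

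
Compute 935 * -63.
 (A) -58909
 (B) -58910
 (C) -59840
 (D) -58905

935 * -63 = -58905
D) -58905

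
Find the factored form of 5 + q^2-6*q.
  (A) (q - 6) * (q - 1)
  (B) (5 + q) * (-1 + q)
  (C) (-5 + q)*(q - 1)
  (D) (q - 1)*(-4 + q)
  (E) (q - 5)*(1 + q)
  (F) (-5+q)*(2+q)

We need to factor 5 + q^2-6*q.
The factored form is (-5 + q)*(q - 1).
C) (-5 + q)*(q - 1)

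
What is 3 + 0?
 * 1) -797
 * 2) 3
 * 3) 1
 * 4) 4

3 + 0 = 3
2) 3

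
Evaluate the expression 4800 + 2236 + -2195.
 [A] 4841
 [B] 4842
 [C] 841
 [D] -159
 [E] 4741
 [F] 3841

First: 4800 + 2236 = 7036
Then: 7036 + -2195 = 4841
A) 4841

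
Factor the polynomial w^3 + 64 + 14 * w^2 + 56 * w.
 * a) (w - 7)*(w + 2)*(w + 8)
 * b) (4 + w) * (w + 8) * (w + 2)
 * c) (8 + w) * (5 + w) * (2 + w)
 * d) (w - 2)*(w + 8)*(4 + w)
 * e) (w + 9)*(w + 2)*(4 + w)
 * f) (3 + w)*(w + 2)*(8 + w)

We need to factor w^3 + 64 + 14 * w^2 + 56 * w.
The factored form is (4 + w) * (w + 8) * (w + 2).
b) (4 + w) * (w + 8) * (w + 2)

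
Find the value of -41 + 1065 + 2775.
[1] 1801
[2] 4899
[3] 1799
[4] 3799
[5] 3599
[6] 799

First: -41 + 1065 = 1024
Then: 1024 + 2775 = 3799
4) 3799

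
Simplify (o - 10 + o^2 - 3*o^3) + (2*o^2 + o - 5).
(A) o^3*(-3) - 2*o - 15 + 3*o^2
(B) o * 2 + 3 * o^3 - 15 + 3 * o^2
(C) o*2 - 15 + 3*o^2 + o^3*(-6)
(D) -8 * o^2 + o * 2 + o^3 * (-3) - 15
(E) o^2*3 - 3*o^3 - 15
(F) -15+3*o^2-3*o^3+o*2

Adding the polynomials and combining like terms:
(o - 10 + o^2 - 3*o^3) + (2*o^2 + o - 5)
= -15+3*o^2-3*o^3+o*2
F) -15+3*o^2-3*o^3+o*2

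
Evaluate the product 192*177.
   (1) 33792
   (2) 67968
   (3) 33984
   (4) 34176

192 * 177 = 33984
3) 33984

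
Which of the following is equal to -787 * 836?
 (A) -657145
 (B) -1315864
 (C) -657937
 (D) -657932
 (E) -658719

-787 * 836 = -657932
D) -657932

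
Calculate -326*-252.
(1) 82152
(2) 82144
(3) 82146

-326 * -252 = 82152
1) 82152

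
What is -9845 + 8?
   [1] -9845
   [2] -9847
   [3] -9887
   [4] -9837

-9845 + 8 = -9837
4) -9837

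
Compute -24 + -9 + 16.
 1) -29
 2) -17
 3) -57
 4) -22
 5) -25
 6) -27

First: -24 + -9 = -33
Then: -33 + 16 = -17
2) -17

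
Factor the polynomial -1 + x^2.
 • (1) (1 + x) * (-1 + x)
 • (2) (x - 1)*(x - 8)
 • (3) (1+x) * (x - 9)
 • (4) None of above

We need to factor -1 + x^2.
The factored form is (1 + x) * (-1 + x).
1) (1 + x) * (-1 + x)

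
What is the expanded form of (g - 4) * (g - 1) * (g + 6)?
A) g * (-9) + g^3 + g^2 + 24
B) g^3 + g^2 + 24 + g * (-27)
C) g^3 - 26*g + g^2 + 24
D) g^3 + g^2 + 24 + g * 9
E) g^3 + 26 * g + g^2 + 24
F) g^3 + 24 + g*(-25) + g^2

Expanding (g - 4) * (g - 1) * (g + 6):
= g^3 - 26*g + g^2 + 24
C) g^3 - 26*g + g^2 + 24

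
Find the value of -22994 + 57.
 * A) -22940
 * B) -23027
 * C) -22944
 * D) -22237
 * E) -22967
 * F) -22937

-22994 + 57 = -22937
F) -22937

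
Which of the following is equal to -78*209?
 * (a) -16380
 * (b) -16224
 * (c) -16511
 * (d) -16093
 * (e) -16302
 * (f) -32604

-78 * 209 = -16302
e) -16302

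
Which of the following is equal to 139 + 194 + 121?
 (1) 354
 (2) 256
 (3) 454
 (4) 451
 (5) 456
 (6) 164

First: 139 + 194 = 333
Then: 333 + 121 = 454
3) 454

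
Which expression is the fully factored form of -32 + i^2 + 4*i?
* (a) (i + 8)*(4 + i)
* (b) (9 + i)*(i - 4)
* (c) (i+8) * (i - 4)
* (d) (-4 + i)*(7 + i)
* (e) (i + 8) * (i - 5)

We need to factor -32 + i^2 + 4*i.
The factored form is (i+8) * (i - 4).
c) (i+8) * (i - 4)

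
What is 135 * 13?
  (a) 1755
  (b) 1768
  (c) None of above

135 * 13 = 1755
a) 1755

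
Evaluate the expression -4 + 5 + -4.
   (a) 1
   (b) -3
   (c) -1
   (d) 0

First: -4 + 5 = 1
Then: 1 + -4 = -3
b) -3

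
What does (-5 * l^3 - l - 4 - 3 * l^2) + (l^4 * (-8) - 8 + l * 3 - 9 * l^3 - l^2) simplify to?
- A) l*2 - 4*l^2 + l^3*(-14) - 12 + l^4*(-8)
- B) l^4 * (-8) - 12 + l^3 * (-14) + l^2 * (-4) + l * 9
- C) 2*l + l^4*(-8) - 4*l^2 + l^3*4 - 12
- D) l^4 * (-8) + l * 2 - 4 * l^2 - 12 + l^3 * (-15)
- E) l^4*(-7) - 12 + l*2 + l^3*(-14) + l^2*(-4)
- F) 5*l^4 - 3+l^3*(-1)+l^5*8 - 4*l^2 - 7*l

Adding the polynomials and combining like terms:
(-5*l^3 - l - 4 - 3*l^2) + (l^4*(-8) - 8 + l*3 - 9*l^3 - l^2)
= l*2 - 4*l^2 + l^3*(-14) - 12 + l^4*(-8)
A) l*2 - 4*l^2 + l^3*(-14) - 12 + l^4*(-8)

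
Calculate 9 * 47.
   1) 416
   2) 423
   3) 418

9 * 47 = 423
2) 423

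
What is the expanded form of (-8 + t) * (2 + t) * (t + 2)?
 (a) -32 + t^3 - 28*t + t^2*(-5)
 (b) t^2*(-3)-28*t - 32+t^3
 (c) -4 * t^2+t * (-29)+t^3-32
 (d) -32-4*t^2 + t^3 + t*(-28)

Expanding (-8 + t) * (2 + t) * (t + 2):
= -32-4*t^2 + t^3 + t*(-28)
d) -32-4*t^2 + t^3 + t*(-28)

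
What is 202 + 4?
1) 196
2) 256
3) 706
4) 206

202 + 4 = 206
4) 206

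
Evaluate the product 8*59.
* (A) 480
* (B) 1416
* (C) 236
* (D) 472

8 * 59 = 472
D) 472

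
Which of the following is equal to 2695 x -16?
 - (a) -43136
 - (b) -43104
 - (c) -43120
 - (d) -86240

2695 * -16 = -43120
c) -43120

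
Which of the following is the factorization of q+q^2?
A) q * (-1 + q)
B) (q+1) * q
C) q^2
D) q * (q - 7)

We need to factor q+q^2.
The factored form is (q+1) * q.
B) (q+1) * q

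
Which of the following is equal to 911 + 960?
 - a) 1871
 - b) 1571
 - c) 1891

911 + 960 = 1871
a) 1871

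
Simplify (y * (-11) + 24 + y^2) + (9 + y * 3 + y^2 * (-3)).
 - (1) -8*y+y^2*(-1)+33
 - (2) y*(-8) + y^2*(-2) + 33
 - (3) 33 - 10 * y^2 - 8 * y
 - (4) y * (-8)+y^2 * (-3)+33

Adding the polynomials and combining like terms:
(y*(-11) + 24 + y^2) + (9 + y*3 + y^2*(-3))
= y*(-8) + y^2*(-2) + 33
2) y*(-8) + y^2*(-2) + 33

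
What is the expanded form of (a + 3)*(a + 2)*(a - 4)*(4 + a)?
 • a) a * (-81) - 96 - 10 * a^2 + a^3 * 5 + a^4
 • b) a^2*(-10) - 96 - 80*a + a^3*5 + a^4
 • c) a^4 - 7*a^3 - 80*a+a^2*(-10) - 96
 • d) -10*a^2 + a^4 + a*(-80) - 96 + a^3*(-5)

Expanding (a + 3)*(a + 2)*(a - 4)*(4 + a):
= a^2*(-10) - 96 - 80*a + a^3*5 + a^4
b) a^2*(-10) - 96 - 80*a + a^3*5 + a^4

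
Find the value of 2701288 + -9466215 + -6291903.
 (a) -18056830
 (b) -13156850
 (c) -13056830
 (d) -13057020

First: 2701288 + -9466215 = -6764927
Then: -6764927 + -6291903 = -13056830
c) -13056830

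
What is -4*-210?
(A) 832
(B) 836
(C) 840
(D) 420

-4 * -210 = 840
C) 840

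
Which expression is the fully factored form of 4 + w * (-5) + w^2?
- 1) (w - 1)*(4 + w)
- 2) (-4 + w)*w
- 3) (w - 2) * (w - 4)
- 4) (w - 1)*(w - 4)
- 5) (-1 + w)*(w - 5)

We need to factor 4 + w * (-5) + w^2.
The factored form is (w - 1)*(w - 4).
4) (w - 1)*(w - 4)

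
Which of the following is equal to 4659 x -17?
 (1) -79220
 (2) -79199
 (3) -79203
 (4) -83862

4659 * -17 = -79203
3) -79203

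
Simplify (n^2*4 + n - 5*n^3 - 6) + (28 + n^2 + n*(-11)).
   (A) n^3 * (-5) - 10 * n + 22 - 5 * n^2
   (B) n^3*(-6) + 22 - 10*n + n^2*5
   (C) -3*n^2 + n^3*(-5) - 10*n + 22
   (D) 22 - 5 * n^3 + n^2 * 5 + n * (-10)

Adding the polynomials and combining like terms:
(n^2*4 + n - 5*n^3 - 6) + (28 + n^2 + n*(-11))
= 22 - 5 * n^3 + n^2 * 5 + n * (-10)
D) 22 - 5 * n^3 + n^2 * 5 + n * (-10)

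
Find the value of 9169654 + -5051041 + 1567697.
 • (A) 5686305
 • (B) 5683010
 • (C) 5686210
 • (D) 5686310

First: 9169654 + -5051041 = 4118613
Then: 4118613 + 1567697 = 5686310
D) 5686310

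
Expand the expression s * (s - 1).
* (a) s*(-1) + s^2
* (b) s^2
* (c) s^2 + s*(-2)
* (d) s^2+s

Expanding s * (s - 1):
= s*(-1) + s^2
a) s*(-1) + s^2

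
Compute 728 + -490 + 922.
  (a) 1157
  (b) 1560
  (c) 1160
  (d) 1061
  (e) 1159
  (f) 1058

First: 728 + -490 = 238
Then: 238 + 922 = 1160
c) 1160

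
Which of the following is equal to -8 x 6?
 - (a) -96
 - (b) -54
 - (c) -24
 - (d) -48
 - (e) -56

-8 * 6 = -48
d) -48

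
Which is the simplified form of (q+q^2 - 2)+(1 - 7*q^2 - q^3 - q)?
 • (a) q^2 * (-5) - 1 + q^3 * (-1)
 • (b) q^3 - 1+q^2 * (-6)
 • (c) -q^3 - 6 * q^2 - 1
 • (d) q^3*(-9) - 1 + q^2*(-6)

Adding the polynomials and combining like terms:
(q + q^2 - 2) + (1 - 7*q^2 - q^3 - q)
= -q^3 - 6 * q^2 - 1
c) -q^3 - 6 * q^2 - 1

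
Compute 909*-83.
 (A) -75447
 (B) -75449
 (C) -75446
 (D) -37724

909 * -83 = -75447
A) -75447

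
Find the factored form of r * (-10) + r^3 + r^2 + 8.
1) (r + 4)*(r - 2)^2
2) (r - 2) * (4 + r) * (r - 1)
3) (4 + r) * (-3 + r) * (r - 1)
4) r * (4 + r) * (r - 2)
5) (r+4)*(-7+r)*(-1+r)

We need to factor r * (-10) + r^3 + r^2 + 8.
The factored form is (r - 2) * (4 + r) * (r - 1).
2) (r - 2) * (4 + r) * (r - 1)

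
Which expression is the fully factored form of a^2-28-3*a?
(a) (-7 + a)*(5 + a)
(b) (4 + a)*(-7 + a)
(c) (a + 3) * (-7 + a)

We need to factor a^2-28-3*a.
The factored form is (4 + a)*(-7 + a).
b) (4 + a)*(-7 + a)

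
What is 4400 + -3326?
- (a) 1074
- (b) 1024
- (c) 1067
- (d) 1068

4400 + -3326 = 1074
a) 1074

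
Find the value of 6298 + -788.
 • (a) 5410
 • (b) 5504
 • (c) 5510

6298 + -788 = 5510
c) 5510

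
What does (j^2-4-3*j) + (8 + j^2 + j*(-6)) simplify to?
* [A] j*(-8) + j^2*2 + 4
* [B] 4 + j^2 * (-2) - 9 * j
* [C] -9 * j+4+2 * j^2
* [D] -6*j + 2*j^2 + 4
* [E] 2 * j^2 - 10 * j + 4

Adding the polynomials and combining like terms:
(j^2 - 4 - 3*j) + (8 + j^2 + j*(-6))
= -9 * j+4+2 * j^2
C) -9 * j+4+2 * j^2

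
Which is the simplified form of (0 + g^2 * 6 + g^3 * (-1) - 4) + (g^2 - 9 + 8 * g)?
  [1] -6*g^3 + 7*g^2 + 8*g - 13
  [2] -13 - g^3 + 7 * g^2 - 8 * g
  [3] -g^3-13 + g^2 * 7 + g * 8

Adding the polynomials and combining like terms:
(0 + g^2*6 + g^3*(-1) - 4) + (g^2 - 9 + 8*g)
= -g^3-13 + g^2 * 7 + g * 8
3) -g^3-13 + g^2 * 7 + g * 8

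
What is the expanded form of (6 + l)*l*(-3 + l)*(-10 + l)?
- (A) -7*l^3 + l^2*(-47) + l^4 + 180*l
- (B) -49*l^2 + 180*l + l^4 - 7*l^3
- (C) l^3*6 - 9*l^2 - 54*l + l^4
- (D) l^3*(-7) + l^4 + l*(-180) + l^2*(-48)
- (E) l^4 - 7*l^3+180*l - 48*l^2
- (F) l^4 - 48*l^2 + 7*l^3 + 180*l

Expanding (6 + l)*l*(-3 + l)*(-10 + l):
= l^4 - 7*l^3+180*l - 48*l^2
E) l^4 - 7*l^3+180*l - 48*l^2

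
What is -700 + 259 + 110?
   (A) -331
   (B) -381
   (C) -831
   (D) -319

First: -700 + 259 = -441
Then: -441 + 110 = -331
A) -331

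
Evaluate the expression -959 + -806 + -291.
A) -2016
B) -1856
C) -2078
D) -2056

First: -959 + -806 = -1765
Then: -1765 + -291 = -2056
D) -2056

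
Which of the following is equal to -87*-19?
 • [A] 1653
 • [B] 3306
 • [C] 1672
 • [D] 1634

-87 * -19 = 1653
A) 1653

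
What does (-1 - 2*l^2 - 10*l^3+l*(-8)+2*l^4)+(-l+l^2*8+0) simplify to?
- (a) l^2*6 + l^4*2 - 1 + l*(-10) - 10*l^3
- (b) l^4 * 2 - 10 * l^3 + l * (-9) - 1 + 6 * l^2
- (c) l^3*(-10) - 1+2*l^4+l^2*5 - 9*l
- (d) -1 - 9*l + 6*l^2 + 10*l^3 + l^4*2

Adding the polynomials and combining like terms:
(-1 - 2*l^2 - 10*l^3 + l*(-8) + 2*l^4) + (-l + l^2*8 + 0)
= l^4 * 2 - 10 * l^3 + l * (-9) - 1 + 6 * l^2
b) l^4 * 2 - 10 * l^3 + l * (-9) - 1 + 6 * l^2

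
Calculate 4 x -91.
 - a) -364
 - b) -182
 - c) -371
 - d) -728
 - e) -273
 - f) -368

4 * -91 = -364
a) -364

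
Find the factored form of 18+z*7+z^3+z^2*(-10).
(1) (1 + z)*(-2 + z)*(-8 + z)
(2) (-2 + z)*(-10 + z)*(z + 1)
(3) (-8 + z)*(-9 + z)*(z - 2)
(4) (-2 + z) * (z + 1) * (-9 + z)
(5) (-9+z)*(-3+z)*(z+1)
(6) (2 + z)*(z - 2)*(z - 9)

We need to factor 18+z*7+z^3+z^2*(-10).
The factored form is (-2 + z) * (z + 1) * (-9 + z).
4) (-2 + z) * (z + 1) * (-9 + z)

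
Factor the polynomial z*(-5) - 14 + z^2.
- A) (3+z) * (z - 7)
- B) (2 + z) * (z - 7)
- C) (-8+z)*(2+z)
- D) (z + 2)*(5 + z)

We need to factor z*(-5) - 14 + z^2.
The factored form is (2 + z) * (z - 7).
B) (2 + z) * (z - 7)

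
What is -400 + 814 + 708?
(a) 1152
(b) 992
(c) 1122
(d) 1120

First: -400 + 814 = 414
Then: 414 + 708 = 1122
c) 1122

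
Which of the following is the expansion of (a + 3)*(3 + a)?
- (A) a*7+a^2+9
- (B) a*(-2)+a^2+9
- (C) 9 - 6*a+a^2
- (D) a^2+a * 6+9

Expanding (a + 3)*(3 + a):
= a^2+a * 6+9
D) a^2+a * 6+9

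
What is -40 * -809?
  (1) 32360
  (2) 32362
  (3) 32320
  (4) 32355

-40 * -809 = 32360
1) 32360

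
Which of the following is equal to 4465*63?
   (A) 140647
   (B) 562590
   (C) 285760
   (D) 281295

4465 * 63 = 281295
D) 281295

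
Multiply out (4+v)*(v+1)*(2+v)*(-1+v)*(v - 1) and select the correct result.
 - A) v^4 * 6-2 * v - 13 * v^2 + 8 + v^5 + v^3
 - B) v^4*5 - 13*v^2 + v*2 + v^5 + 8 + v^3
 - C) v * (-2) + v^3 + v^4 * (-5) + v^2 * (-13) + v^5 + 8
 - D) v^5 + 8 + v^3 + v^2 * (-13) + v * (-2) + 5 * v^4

Expanding (4+v)*(v+1)*(2+v)*(-1+v)*(v - 1):
= v^5 + 8 + v^3 + v^2 * (-13) + v * (-2) + 5 * v^4
D) v^5 + 8 + v^3 + v^2 * (-13) + v * (-2) + 5 * v^4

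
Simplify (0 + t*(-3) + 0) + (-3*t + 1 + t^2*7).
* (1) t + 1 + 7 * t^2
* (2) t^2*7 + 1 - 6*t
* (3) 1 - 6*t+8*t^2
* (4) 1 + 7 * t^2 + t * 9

Adding the polynomials and combining like terms:
(0 + t*(-3) + 0) + (-3*t + 1 + t^2*7)
= t^2*7 + 1 - 6*t
2) t^2*7 + 1 - 6*t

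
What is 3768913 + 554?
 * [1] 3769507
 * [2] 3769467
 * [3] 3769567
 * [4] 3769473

3768913 + 554 = 3769467
2) 3769467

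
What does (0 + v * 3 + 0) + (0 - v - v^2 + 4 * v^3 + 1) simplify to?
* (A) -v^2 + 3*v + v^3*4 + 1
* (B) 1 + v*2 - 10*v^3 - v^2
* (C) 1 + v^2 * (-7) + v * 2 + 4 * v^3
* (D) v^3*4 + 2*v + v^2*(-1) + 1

Adding the polynomials and combining like terms:
(0 + v*3 + 0) + (0 - v - v^2 + 4*v^3 + 1)
= v^3*4 + 2*v + v^2*(-1) + 1
D) v^3*4 + 2*v + v^2*(-1) + 1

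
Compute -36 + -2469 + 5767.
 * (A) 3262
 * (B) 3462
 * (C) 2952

First: -36 + -2469 = -2505
Then: -2505 + 5767 = 3262
A) 3262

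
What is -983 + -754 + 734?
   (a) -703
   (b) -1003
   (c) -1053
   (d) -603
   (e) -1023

First: -983 + -754 = -1737
Then: -1737 + 734 = -1003
b) -1003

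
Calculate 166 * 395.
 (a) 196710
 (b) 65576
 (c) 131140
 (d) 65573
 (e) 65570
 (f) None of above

166 * 395 = 65570
e) 65570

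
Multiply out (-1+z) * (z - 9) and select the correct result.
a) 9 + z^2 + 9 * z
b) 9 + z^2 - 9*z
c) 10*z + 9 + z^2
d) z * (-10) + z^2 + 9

Expanding (-1+z) * (z - 9):
= z * (-10) + z^2 + 9
d) z * (-10) + z^2 + 9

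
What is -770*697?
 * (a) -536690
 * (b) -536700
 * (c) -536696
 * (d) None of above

-770 * 697 = -536690
a) -536690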